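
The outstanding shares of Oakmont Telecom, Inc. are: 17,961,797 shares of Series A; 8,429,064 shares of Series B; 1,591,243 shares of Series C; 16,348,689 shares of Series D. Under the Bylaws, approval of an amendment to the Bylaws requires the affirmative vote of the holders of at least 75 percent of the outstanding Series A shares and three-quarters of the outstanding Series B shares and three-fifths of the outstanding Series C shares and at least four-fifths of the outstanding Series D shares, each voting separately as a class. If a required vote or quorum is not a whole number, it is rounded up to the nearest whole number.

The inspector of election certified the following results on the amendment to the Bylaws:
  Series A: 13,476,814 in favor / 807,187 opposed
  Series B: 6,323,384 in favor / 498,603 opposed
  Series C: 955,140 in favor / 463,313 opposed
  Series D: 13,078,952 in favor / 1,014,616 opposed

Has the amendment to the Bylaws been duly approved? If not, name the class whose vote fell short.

Series A: 3/4 of 17961797 = 13471347.75, rounded up to 13471348; 13,471,348 required, 13,476,814 in favor — approved.
Series B: 3/4 of 8429064 = 6321798; 6,321,798 required, 6,323,384 in favor — approved.
Series C: 3/5 of 1591243 = 954745.80, rounded up to 954746; 954,746 required, 955,140 in favor — approved.
Series D: 4/5 of 16348689 = 13078951.20, rounded up to 13078952; 13,078,952 required, 13,078,952 in favor — approved.

Approved — every class gave the required vote.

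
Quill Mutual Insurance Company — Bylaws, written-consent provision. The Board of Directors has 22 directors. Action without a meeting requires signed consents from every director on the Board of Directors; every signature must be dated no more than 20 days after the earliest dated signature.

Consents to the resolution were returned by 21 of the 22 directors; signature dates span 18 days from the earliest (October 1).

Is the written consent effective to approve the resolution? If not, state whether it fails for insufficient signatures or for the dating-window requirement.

Not effective — insufficient signatures.

Signatures required: the unanimous vote of 22 — unanimous means all 22, so 22 needed; 21 signed. Insufficient.
Dating window: the latest signature is 18 days after the earliest; the limit is 20 days. Within the window.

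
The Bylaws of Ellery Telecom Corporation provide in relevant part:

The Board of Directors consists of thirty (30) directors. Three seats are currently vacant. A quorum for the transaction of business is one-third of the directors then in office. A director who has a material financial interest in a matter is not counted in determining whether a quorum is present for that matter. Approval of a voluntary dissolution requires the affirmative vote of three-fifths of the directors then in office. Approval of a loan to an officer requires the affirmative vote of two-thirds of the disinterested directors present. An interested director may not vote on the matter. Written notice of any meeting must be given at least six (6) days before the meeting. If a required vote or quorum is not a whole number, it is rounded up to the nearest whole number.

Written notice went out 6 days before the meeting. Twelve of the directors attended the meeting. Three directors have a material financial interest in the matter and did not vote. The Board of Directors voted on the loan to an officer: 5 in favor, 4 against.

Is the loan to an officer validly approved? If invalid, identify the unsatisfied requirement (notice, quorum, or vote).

Invalid — vote requirement not satisfied.

Notice: 6 days given; 6 required (6 ≥ 6). Satisfied.
Quorum: 12 present, but the 3 interested directors do not count, leaving 9. Quorum is 9. Satisfied.
Vote: the loan to an officer requires two-thirds of the disinterested directors present (12 − 3 = 9). 2/3 of 9 = 6, so 6 affirmative votes are needed; 5 voted in favor. Not satisfied.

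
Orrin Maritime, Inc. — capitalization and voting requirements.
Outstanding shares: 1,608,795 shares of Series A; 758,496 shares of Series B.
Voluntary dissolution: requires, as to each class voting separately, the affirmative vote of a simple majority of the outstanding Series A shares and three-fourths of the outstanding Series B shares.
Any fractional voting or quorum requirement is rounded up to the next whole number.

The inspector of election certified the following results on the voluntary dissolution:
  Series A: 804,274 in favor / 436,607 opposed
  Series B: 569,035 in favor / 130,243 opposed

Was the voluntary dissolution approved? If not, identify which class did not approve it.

Series A: a majority of 1608795 is 804398; 804,398 required, 804,274 in favor — not approved.
Series B: 3/4 of 758496 = 568872; 568,872 required, 569,035 in favor — approved.

Not approved — the Series A shares did not give the required vote.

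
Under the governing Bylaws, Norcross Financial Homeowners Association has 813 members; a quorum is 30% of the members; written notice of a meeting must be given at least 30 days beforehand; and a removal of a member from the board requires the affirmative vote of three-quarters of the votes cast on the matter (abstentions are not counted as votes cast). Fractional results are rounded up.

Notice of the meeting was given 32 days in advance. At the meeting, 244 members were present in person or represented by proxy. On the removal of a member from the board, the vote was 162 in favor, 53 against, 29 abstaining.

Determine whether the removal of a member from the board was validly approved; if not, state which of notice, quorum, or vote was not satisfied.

Notice: 32 days given; 30 required. Satisfied.
Quorum: 30% of 813 = 243.90, rounded up to 244; 244 present. Satisfied.
Vote: requires three-fourths of the votes cast (244 − 29 abstaining = 215); 3/4 of 215 = 161.25, rounded up to 162, so 162 needed; 162 in favor. Satisfied.

Valid — all requirements satisfied.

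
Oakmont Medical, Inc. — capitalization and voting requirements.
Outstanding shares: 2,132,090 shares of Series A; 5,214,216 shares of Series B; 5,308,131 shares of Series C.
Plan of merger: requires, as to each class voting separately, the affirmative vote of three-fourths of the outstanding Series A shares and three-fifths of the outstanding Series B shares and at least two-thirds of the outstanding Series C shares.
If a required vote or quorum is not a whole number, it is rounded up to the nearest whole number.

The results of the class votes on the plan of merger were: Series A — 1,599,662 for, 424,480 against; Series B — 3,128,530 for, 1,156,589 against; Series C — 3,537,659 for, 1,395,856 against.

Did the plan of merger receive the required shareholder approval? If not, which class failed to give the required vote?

Series A: 3/4 of 2132090 = 1599067.50, rounded up to 1599068; 1,599,068 required, 1,599,662 in favor — approved.
Series B: 3/5 of 5214216 = 3128529.60, rounded up to 3128530; 3,128,530 required, 3,128,530 in favor — approved.
Series C: 2/3 of 5308131 = 3538754; 3,538,754 required, 3,537,659 in favor — not approved.

Not approved — the Series C shares did not give the required vote.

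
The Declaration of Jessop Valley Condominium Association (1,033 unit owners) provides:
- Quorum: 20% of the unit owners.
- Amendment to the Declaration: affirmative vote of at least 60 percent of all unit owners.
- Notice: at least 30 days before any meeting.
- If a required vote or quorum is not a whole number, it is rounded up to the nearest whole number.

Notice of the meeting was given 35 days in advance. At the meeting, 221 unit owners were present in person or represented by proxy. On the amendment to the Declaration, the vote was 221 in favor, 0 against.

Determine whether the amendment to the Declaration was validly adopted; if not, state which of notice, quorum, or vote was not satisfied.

Notice: 35 days given; 30 required. Satisfied.
Quorum: 20% of 1,033 = 206.60, rounded up to 207; 221 present. Satisfied.
Vote: requires three-fifths of all unit owners (1,033); 3/5 of 1033 = 619.80, rounded up to 620, so 620 needed; 221 in favor. Not satisfied.

Invalid — vote requirement not satisfied.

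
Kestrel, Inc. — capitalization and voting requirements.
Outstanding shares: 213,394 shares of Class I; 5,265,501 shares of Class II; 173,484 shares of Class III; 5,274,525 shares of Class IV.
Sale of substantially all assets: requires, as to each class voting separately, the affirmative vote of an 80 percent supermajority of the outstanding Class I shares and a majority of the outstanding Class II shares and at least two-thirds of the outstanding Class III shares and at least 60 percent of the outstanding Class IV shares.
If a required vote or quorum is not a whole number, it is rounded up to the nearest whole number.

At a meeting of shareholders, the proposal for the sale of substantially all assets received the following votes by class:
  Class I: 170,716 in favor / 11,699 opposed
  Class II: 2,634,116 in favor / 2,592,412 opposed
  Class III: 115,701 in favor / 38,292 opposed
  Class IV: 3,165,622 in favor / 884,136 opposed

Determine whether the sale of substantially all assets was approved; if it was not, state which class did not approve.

Approved — every class gave the required vote.

Class I: 4/5 of 213394 = 170715.20, rounded up to 170716; 170,716 required, 170,716 in favor — approved.
Class II: a majority of 5265501 is 2632751; 2,632,751 required, 2,634,116 in favor — approved.
Class III: 2/3 of 173484 = 115656; 115,656 required, 115,701 in favor — approved.
Class IV: 3/5 of 5274525 = 3164715; 3,164,715 required, 3,165,622 in favor — approved.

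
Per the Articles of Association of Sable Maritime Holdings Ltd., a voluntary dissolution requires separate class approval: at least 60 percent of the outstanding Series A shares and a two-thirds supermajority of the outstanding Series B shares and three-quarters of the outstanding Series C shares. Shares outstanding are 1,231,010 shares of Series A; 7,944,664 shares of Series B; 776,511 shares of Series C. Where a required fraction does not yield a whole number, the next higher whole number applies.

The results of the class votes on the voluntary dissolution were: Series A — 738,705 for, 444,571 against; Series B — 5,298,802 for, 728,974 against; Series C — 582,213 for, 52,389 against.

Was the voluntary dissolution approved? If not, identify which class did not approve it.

Not approved — the Series C shares did not give the required vote.

Series A: 3/5 of 1231010 = 738606; 738,606 required, 738,705 in favor — approved.
Series B: 2/3 of 7944664 = 5296442.67, rounded up to 5296443; 5,296,443 required, 5,298,802 in favor — approved.
Series C: 3/4 of 776511 = 582383.25, rounded up to 582384; 582,384 required, 582,213 in favor — not approved.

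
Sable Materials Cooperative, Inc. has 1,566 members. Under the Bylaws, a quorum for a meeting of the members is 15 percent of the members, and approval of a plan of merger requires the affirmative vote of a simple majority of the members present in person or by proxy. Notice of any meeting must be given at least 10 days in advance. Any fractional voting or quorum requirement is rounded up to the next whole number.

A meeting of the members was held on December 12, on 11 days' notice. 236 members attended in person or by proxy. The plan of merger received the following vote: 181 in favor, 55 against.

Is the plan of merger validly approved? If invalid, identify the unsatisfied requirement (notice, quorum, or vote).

Valid — all requirements satisfied.

Notice: 11 days given; 10 required. Satisfied.
Quorum: 15% of 1,566 = 234.90, rounded up to 235; 236 present. Satisfied.
Vote: requires a majority of those present (236); a majority of 236 is 119, so 119 needed; 181 in favor. Satisfied.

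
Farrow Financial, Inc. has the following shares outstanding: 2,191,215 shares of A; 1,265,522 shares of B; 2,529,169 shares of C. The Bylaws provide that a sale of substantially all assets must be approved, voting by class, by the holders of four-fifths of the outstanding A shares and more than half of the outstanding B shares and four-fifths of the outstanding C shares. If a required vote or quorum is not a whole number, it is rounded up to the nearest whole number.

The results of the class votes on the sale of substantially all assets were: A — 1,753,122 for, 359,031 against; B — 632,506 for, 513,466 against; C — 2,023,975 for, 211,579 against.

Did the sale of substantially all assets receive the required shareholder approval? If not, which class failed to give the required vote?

A: 4/5 of 2191215 = 1752972; 1,752,972 required, 1,753,122 in favor — approved.
B: a majority of 1265522 is 632762; 632,762 required, 632,506 in favor — not approved.
C: 4/5 of 2529169 = 2023335.20, rounded up to 2023336; 2,023,336 required, 2,023,975 in favor — approved.

Not approved — the B shares did not give the required vote.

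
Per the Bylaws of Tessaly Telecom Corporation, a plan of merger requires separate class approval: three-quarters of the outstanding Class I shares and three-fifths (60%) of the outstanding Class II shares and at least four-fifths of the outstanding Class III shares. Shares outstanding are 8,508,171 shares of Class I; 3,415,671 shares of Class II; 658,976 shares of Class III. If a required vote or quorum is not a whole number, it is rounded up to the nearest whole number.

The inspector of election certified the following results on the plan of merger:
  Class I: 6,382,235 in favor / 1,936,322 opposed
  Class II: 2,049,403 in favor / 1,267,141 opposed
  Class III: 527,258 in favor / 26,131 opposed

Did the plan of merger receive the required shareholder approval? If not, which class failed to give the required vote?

Approved — every class gave the required vote.

Class I: 3/4 of 8508171 = 6381128.25, rounded up to 6381129; 6,381,129 required, 6,382,235 in favor — approved.
Class II: 3/5 of 3415671 = 2049402.60, rounded up to 2049403; 2,049,403 required, 2,049,403 in favor — approved.
Class III: 4/5 of 658976 = 527180.80, rounded up to 527181; 527,181 required, 527,258 in favor — approved.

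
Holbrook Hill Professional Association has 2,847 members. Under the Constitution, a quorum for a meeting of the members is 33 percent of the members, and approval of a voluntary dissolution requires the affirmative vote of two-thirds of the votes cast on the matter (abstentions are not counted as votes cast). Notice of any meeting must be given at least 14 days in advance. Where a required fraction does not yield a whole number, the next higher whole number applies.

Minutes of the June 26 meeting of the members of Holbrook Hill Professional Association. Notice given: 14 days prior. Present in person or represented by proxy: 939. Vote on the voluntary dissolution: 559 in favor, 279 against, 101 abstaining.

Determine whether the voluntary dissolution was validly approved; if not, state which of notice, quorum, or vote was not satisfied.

Notice: 14 days given; 14 required. Satisfied.
Quorum: 33% of 2,847 = 939.51, rounded up to 940; 939 present. Not satisfied.
Vote: requires two-thirds of the votes cast (939 − 101 abstaining = 838); 2/3 of 838 = 558.67, rounded up to 559, so 559 needed; 559 in favor. Satisfied.

Invalid — quorum requirement not satisfied.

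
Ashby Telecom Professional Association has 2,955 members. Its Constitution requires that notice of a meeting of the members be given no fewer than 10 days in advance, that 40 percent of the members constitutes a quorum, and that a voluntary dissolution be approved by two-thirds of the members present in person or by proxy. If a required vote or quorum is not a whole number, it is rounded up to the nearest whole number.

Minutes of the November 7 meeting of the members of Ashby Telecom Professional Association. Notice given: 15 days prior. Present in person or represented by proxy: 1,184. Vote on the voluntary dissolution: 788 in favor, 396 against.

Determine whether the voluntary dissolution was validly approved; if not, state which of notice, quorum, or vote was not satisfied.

Notice: 15 days given; 10 required. Satisfied.
Quorum: 40% of 2,955 = 1,182; 1,184 present. Satisfied.
Vote: requires two-thirds of those present (1,184); 2/3 of 1184 = 789.33, rounded up to 790, so 790 needed; 788 in favor. Not satisfied.

Invalid — vote requirement not satisfied.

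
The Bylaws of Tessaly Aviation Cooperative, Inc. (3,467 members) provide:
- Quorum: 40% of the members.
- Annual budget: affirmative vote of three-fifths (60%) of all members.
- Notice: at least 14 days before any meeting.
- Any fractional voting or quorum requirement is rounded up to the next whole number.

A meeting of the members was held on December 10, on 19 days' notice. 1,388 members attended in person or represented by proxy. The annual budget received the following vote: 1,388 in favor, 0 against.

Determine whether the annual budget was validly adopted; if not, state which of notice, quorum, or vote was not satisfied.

Invalid — vote requirement not satisfied.

Notice: 19 days given; 14 required. Satisfied.
Quorum: 40% of 3,467 = 1,386.80, rounded up to 1,387; 1,388 present. Satisfied.
Vote: requires three-fifths of all members (3,467); 3/5 of 3467 = 2080.20, rounded up to 2081, so 2,081 needed; 1,388 in favor. Not satisfied.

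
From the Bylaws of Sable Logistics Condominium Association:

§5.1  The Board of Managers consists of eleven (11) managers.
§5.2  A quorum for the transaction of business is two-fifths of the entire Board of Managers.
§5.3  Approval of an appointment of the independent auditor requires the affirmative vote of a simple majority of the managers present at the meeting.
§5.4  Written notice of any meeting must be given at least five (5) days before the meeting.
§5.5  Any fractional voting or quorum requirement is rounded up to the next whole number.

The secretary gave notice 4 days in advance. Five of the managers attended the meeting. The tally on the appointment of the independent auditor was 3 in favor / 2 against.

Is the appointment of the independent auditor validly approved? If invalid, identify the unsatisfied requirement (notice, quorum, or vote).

Notice: 4 days given; 5 required (4 < 5). Not satisfied.
Quorum: 5 present; quorum is 5. Satisfied.
Vote: the appointment of the independent auditor requires a majority of the managers present (5). A majority of 5 is 3, so 3 affirmative votes are needed; 3 voted in favor. Satisfied.

Invalid — notice requirement not satisfied.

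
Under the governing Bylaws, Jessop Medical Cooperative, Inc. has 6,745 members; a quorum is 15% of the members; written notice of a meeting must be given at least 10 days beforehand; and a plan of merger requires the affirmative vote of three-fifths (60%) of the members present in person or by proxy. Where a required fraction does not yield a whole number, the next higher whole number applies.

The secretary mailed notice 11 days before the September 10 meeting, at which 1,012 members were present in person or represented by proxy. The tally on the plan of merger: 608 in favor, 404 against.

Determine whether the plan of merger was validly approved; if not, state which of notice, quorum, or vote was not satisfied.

Valid — all requirements satisfied.

Notice: 11 days given; 10 required. Satisfied.
Quorum: 15% of 6,745 = 1,011.75, rounded up to 1,012; 1,012 present. Satisfied.
Vote: requires three-fifths of those present (1,012); 3/5 of 1012 = 607.20, rounded up to 608, so 608 needed; 608 in favor. Satisfied.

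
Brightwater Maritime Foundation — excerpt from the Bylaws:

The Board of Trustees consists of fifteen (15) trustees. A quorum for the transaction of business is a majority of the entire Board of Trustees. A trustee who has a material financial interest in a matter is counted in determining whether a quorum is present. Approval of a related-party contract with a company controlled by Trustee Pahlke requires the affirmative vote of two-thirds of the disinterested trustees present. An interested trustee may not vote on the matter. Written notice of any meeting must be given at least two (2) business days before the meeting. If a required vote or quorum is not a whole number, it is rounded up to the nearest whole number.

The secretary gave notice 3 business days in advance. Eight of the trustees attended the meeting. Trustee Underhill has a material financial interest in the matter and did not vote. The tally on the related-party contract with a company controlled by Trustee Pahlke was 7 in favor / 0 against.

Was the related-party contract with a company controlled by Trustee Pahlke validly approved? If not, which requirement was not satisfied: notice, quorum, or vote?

Valid — all requirements satisfied.

Notice: 3 business days given; 2 required (3 ≥ 2). Satisfied.
Quorum: 8 present (interested trustees count toward quorum); quorum is 8. Satisfied.
Vote: the related-party contract with a company controlled by Trustee Pahlke requires two-thirds of the disinterested trustees present (8 − 1 = 7). 2/3 of 7 = 4.67, rounded up to 5, so 5 affirmative votes are needed; 7 voted in favor. Satisfied.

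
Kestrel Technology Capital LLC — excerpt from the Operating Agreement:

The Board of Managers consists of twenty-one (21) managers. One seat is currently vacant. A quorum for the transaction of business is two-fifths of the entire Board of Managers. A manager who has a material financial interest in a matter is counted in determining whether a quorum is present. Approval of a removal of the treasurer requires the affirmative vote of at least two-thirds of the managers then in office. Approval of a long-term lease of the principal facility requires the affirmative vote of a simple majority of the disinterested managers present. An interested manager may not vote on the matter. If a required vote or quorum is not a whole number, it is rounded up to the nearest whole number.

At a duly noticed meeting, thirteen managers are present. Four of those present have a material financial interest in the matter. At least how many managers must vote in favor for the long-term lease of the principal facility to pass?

The long-term lease of the principal facility requires a majority of the disinterested managers present (13 − 4 = 9).
A majority of 9 is 5.

5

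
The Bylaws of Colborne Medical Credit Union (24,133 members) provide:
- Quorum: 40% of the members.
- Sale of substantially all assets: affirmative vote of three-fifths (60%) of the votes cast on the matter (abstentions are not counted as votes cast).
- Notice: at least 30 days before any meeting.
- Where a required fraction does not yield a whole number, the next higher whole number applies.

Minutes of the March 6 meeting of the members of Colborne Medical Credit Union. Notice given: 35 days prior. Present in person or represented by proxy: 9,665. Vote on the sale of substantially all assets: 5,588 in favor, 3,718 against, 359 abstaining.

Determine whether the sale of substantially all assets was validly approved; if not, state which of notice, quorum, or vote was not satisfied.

Valid — all requirements satisfied.

Notice: 35 days given; 30 required. Satisfied.
Quorum: 40% of 24,133 = 9,653.20, rounded up to 9,654; 9,665 present. Satisfied.
Vote: requires three-fifths of the votes cast (9,665 − 359 abstaining = 9,306); 3/5 of 9306 = 5583.60, rounded up to 5584, so 5,584 needed; 5,588 in favor. Satisfied.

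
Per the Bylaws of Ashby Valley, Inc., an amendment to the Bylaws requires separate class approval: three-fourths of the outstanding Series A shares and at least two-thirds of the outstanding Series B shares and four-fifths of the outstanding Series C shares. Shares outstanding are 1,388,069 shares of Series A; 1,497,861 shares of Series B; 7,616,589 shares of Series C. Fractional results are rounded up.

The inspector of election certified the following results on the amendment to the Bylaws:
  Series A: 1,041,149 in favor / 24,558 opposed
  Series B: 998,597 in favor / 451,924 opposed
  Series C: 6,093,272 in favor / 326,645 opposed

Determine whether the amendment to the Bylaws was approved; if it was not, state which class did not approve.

Approved — every class gave the required vote.

Series A: 3/4 of 1388069 = 1041051.75, rounded up to 1041052; 1,041,052 required, 1,041,149 in favor — approved.
Series B: 2/3 of 1497861 = 998574; 998,574 required, 998,597 in favor — approved.
Series C: 4/5 of 7616589 = 6093271.20, rounded up to 6093272; 6,093,272 required, 6,093,272 in favor — approved.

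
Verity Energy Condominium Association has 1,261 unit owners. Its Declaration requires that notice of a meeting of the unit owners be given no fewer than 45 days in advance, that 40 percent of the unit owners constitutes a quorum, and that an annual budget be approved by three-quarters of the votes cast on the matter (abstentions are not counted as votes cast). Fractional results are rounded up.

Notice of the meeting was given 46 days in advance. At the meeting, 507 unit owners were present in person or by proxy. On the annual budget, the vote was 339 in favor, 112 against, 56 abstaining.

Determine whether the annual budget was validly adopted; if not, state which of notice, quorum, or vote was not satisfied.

Valid — all requirements satisfied.

Notice: 46 days given; 45 required. Satisfied.
Quorum: 40% of 1,261 = 504.40, rounded up to 505; 507 present. Satisfied.
Vote: requires three-fourths of the votes cast (507 − 56 abstaining = 451); 3/4 of 451 = 338.25, rounded up to 339, so 339 needed; 339 in favor. Satisfied.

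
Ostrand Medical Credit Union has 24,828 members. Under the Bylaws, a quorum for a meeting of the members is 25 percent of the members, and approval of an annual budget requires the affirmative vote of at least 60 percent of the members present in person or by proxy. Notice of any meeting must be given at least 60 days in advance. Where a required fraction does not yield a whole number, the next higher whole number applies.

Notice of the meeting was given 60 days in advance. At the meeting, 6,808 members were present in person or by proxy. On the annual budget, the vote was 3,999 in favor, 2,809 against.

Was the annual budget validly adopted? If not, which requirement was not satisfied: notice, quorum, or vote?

Invalid — vote requirement not satisfied.

Notice: 60 days given; 60 required. Satisfied.
Quorum: 25% of 24,828 = 6,207; 6,808 present. Satisfied.
Vote: requires three-fifths of those present (6,808); 3/5 of 6808 = 4084.80, rounded up to 4085, so 4,085 needed; 3,999 in favor. Not satisfied.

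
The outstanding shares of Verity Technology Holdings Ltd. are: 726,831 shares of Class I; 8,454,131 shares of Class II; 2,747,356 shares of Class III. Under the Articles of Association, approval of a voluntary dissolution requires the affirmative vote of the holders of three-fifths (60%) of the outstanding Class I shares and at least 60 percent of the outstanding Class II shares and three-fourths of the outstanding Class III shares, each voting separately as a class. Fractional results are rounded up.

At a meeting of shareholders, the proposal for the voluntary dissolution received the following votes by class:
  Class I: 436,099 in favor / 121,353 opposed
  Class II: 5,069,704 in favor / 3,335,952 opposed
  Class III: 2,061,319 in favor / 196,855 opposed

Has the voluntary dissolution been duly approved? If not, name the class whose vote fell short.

Class I: 3/5 of 726831 = 436098.60, rounded up to 436099; 436,099 required, 436,099 in favor — approved.
Class II: 3/5 of 8454131 = 5072478.60, rounded up to 5072479; 5,072,479 required, 5,069,704 in favor — not approved.
Class III: 3/4 of 2747356 = 2060517; 2,060,517 required, 2,061,319 in favor — approved.

Not approved — the Class II shares did not give the required vote.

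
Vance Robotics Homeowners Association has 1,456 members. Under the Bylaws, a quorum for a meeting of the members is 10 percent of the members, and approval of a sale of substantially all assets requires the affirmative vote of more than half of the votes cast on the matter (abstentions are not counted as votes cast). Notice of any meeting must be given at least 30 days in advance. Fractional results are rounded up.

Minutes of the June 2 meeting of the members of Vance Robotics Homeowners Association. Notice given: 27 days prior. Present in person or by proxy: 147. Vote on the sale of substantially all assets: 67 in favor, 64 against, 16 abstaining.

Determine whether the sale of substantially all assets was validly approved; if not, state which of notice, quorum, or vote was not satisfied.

Notice: 27 days given; 30 required. Not satisfied.
Quorum: 10% of 1,456 = 145.60, rounded up to 146; 147 present. Satisfied.
Vote: requires a majority of the votes cast (147 − 16 abstaining = 131); a majority of 131 is 66, so 66 needed; 67 in favor. Satisfied.

Invalid — notice requirement not satisfied.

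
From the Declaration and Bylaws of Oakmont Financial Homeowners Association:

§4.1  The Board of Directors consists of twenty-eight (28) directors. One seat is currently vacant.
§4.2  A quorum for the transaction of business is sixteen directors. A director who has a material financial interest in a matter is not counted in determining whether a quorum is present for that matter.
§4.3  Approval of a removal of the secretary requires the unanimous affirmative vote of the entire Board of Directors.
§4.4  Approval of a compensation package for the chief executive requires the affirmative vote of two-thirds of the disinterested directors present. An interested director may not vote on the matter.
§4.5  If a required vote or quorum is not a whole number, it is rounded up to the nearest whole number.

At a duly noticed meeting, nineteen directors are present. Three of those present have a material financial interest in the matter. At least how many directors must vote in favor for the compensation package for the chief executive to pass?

The compensation package for the chief executive requires two-thirds of the disinterested directors present (19 − 3 = 16).
2/3 of 16 = 10.67, rounded up to 11.

11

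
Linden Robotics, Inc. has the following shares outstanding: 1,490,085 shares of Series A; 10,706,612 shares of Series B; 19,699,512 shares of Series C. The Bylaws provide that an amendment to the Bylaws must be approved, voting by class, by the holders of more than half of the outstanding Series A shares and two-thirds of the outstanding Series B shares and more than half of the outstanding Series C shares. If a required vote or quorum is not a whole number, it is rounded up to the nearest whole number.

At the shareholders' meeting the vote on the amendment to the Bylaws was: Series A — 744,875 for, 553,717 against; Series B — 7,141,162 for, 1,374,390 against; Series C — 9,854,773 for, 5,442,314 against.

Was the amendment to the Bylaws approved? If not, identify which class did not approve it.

Not approved — the Series A shares did not give the required vote.

Series A: a majority of 1490085 is 745043; 745,043 required, 744,875 in favor — not approved.
Series B: 2/3 of 10706612 = 7137741.33, rounded up to 7137742; 7,137,742 required, 7,141,162 in favor — approved.
Series C: a majority of 19699512 is 9849757; 9,849,757 required, 9,854,773 in favor — approved.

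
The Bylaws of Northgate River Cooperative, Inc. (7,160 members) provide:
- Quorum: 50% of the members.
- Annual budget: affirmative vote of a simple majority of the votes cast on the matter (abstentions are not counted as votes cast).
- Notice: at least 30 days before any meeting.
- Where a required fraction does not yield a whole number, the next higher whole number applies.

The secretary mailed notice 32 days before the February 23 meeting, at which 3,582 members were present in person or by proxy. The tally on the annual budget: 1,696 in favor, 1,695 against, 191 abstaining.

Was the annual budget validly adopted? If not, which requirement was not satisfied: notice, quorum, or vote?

Valid — all requirements satisfied.

Notice: 32 days given; 30 required. Satisfied.
Quorum: 50% of 7,160 = 3,580; 3,582 present. Satisfied.
Vote: requires a majority of the votes cast (3,582 − 191 abstaining = 3,391); a majority of 3391 is 1696, so 1,696 needed; 1,696 in favor. Satisfied.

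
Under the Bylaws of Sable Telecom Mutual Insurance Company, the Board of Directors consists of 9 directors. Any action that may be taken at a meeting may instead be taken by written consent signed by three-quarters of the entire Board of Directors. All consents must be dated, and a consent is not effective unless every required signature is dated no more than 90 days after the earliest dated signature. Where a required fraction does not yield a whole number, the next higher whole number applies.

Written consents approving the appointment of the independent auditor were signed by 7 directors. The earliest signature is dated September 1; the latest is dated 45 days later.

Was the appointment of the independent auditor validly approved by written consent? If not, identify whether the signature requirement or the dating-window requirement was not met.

Effective — both the signature and dating-window requirements are satisfied.

Signatures required: three-quarters of 9 — 3/4 of 9 = 6.75, rounded up to 7, so 7 needed; 7 signed. Sufficient.
Dating window: the latest signature is 45 days after the earliest; the limit is 90 days. Within the window.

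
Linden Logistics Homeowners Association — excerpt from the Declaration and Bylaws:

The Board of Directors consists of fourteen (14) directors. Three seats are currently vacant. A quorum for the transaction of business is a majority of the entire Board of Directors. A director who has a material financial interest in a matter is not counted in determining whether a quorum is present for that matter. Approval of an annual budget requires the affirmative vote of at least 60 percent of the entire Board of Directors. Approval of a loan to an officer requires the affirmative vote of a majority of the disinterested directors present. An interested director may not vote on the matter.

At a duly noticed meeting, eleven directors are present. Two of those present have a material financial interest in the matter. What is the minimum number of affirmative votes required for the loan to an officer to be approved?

The loan to an officer requires a majority of the disinterested directors present (11 − 2 = 9).
A majority of 9 is 5.

5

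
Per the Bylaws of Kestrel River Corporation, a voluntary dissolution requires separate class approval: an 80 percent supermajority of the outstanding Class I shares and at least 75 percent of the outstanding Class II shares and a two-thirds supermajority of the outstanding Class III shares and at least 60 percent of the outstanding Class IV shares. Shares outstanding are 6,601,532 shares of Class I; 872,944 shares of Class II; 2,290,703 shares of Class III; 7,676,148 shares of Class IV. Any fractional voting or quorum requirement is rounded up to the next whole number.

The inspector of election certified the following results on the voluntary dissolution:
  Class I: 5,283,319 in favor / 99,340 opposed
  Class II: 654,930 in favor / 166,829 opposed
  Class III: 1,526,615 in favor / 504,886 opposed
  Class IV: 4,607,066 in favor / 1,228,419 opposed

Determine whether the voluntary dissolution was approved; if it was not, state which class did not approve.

Class I: 4/5 of 6601532 = 5281225.60, rounded up to 5281226; 5,281,226 required, 5,283,319 in favor — approved.
Class II: 3/4 of 872944 = 654708; 654,708 required, 654,930 in favor — approved.
Class III: 2/3 of 2290703 = 1527135.33, rounded up to 1527136; 1,527,136 required, 1,526,615 in favor — not approved.
Class IV: 3/5 of 7676148 = 4605688.80, rounded up to 4605689; 4,605,689 required, 4,607,066 in favor — approved.

Not approved — the Class III shares did not give the required vote.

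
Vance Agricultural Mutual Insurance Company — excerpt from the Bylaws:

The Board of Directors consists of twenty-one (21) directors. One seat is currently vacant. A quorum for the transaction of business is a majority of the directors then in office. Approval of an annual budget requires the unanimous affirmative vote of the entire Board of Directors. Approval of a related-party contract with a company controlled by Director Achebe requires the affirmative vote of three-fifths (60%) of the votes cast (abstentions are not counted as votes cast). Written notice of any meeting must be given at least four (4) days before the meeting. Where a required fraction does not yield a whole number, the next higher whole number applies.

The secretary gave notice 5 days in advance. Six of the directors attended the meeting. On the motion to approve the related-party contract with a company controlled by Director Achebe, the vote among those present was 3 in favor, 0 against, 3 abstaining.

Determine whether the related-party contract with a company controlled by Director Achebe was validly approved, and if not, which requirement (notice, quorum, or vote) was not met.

Notice: 5 days given; 4 required (5 ≥ 4). Satisfied.
Quorum: 6 present; quorum is 11. Not satisfied.
Vote: the related-party contract with a company controlled by Director Achebe requires three-fifths of the votes cast (6 present − 3 abstaining = 3). 3/5 of 3 = 1.80, rounded up to 2, so 2 affirmative votes are needed; 3 voted in favor. Satisfied. (Moot — without a quorum no business can be validly transacted.)

Invalid — quorum requirement not satisfied.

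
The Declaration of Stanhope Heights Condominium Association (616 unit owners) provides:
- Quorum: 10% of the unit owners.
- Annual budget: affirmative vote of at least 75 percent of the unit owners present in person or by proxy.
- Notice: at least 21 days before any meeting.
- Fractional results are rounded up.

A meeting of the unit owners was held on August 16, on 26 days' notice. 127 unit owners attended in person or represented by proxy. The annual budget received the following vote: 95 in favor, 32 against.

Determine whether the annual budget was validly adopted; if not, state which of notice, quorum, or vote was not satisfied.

Invalid — vote requirement not satisfied.

Notice: 26 days given; 21 required. Satisfied.
Quorum: 10% of 616 = 61.60, rounded up to 62; 127 present. Satisfied.
Vote: requires three-fourths of those present (127); 3/4 of 127 = 95.25, rounded up to 96, so 96 needed; 95 in favor. Not satisfied.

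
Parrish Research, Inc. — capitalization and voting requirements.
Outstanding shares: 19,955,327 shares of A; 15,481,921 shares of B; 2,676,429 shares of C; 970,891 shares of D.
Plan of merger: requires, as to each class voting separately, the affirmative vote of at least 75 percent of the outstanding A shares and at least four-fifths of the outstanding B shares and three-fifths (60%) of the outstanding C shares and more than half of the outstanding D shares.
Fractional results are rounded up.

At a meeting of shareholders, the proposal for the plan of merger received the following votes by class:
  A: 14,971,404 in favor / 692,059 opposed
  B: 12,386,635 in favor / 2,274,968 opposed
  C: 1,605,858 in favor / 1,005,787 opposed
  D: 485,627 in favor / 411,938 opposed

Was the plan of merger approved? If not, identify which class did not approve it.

Approved — every class gave the required vote.

A: 3/4 of 19955327 = 14966495.25, rounded up to 14966496; 14,966,496 required, 14,971,404 in favor — approved.
B: 4/5 of 15481921 = 12385536.80, rounded up to 12385537; 12,385,537 required, 12,386,635 in favor — approved.
C: 3/5 of 2676429 = 1605857.40, rounded up to 1605858; 1,605,858 required, 1,605,858 in favor — approved.
D: a majority of 970891 is 485446; 485,446 required, 485,627 in favor — approved.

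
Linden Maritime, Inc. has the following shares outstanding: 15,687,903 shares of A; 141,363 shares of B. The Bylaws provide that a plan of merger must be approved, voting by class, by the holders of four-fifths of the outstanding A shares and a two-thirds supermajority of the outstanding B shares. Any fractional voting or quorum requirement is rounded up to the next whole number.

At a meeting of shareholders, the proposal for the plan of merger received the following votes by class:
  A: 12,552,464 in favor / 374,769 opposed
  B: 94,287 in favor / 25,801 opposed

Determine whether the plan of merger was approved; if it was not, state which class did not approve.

Approved — every class gave the required vote.

A: 4/5 of 15687903 = 12550322.40, rounded up to 12550323; 12,550,323 required, 12,552,464 in favor — approved.
B: 2/3 of 141363 = 94242; 94,242 required, 94,287 in favor — approved.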